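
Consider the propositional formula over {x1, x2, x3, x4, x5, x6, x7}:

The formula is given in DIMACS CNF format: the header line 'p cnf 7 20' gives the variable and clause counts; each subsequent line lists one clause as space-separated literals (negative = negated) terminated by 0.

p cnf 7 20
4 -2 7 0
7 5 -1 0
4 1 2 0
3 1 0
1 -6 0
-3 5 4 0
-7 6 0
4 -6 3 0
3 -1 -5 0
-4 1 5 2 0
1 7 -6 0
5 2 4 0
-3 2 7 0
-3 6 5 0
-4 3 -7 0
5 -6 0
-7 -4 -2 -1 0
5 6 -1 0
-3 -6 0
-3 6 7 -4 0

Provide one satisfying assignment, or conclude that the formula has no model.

UNSATISFIABLE

Branch on x3: set x3 = True.
(¬x6) alone gives x6 = False.
(¬x7) alone gives x7 = False.
(x2) alone gives x2 = True.
(x4) alone gives x4 = True.
Now (¬x4) is unsatisfied and unit — conflict.
Backtrack on x3: now try x3 = False.
(x1) alone gives x1 = True.
(¬x5) alone gives x5 = False.
(x7) alone gives x7 = True.
(x6) alone gives x6 = True.
Now (¬x6) is unsatisfied and unit — conflict.
Either choice for x3 ends in contradiction.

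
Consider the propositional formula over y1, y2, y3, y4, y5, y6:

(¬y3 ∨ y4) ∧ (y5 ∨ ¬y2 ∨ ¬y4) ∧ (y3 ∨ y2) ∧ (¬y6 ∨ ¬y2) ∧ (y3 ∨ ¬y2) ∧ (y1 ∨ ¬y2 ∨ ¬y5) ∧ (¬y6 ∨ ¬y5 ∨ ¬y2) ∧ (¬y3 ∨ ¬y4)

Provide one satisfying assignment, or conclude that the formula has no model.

Case y3 = False:
From the singleton clause (y2), y2 = True.
But (¬y2) is also a unit clause — contradiction.
Backtrack on y3: now try y3 = True.
From the singleton clause (y4), y4 = True.
But (¬y4) is also a unit clause — contradiction.
Both values of y3 lead to a conflict.

UNSATISFIABLE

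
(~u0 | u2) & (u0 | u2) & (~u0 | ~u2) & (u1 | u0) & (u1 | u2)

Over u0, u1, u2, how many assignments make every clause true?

1

There are 2^3 = 8 truth assignments over (u0, u1, u2).
Split on u2. With u2 = 1, the clauses containing u2 are satisfied and ~u2 drops from the rest; 1 of the 2^2 = 4 assignments to the other variables satisfy what remains.
With u2 = 0, by the same count on the reduced clause set, 0 assignments work.
(One model: u0=F, u1=T, u2=T.)
Total: 1 + 0 = 1.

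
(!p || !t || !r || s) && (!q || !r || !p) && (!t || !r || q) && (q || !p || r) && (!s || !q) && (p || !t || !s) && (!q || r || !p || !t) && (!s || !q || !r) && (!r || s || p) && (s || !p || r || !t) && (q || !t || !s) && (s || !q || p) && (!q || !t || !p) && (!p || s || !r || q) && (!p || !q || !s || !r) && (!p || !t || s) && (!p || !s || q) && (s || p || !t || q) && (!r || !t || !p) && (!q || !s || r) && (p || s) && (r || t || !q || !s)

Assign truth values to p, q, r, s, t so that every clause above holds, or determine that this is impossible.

p: false, q: false, r: true, s: true, t: false

Branch on s: set s = true.
The clause (!q) is unit, so q = false.
The clause (!t) is unit, so t = false.
The clause (!p) is unit, so p = false.
Every clause is now satisfied; r is unconstrained.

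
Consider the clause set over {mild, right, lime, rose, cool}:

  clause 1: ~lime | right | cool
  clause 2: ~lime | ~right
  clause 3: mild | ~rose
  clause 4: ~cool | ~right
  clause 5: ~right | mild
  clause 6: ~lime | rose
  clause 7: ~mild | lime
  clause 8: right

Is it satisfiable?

(right) alone gives right = 1.
(~lime) alone gives lime = 0.
(~cool) alone gives cool = 0.
(mild) alone gives mild = 1.
But (~mild) is also a unit clause — contradiction.
No assignment satisfies every clause.

No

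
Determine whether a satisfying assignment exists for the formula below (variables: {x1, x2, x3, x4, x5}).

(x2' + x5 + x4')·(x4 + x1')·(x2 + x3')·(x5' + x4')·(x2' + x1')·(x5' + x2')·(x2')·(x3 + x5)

Satisfiable

From the singleton clause (x2'), x2 = 0.
From the singleton clause (x3'), x3 = 0.
From the singleton clause (x5), x5 = 1.
From the singleton clause (x4'), x4 = 0.
From the singleton clause (x1'), x1 = 0.
All clauses are satisfied.
A satisfying assignment: x1 ↦ 0; x2 ↦ 0; x3 ↦ 0; x4 ↦ 0; x5 ↦ 1.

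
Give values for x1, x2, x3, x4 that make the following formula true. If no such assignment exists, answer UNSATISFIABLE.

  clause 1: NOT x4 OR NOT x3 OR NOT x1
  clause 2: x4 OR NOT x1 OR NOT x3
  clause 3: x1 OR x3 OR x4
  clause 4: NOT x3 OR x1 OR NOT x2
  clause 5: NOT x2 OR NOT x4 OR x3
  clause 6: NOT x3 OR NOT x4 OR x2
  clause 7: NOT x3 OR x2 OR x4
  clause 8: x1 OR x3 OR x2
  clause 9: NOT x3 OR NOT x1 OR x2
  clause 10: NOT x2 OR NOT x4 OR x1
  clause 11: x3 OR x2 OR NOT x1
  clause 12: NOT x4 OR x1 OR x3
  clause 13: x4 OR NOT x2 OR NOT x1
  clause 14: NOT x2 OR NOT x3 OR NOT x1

Suppose x4 = false.
Suppose x1 = false.
(x3) alone gives x3 = true.
(NOT x2) alone gives x2 = false.
Now (x2) is unsatisfied and unit — conflict.
Backtrack on x1: now try x1 = true.
(NOT x3) alone gives x3 = false.
(x2) alone gives x2 = true.
Now (NOT x2) is unsatisfied and unit — conflict.
Both values of x1 lead to a conflict.
Backtrack on x4: now try x4 = true.
Suppose x3 = false.
(NOT x2) alone gives x2 = false.
(x1) alone gives x1 = true.
Now (NOT x1) is unsatisfied and unit — conflict.
Backtrack on x3: now try x3 = true.
(NOT x1) alone gives x1 = false.
(NOT x2) alone gives x2 = false.
Now (x2) is unsatisfied and unit — conflict.
Both values of x3 lead to a conflict.
Both values of x4 lead to a conflict.

UNSATISFIABLE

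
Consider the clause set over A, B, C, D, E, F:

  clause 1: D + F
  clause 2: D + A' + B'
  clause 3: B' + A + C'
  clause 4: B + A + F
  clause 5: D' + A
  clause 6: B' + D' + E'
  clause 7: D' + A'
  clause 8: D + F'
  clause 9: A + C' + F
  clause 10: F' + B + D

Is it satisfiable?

Case D = 1:
From the singleton clause (A), A = 1.
But (A') is also a unit clause — contradiction.
Backtrack on D: now try D = 0.
From the singleton clause (F), F = 1.
But (F') is also a unit clause — contradiction.
Neither D = 1 nor D = 0 works.
No assignment satisfies every clause.

No, unsatisfiable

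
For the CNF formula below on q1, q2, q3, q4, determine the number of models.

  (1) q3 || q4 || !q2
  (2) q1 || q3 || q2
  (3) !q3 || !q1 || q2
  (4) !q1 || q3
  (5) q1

There are 2^4 = 16 truth assignments over (q1, q2, q3, q4).
Split on q4. With q4 = true, the clauses containing q4 are satisfied and !q4 drops from the rest; 1 of the 2^3 = 8 assignments to the other variables satisfy what remains.
With q4 = false, by the same count on the reduced clause set, 1 assignment works.
(One model: q1=T, q2=T, q3=T, q4=F.)
Total: 1 + 1 = 2.

2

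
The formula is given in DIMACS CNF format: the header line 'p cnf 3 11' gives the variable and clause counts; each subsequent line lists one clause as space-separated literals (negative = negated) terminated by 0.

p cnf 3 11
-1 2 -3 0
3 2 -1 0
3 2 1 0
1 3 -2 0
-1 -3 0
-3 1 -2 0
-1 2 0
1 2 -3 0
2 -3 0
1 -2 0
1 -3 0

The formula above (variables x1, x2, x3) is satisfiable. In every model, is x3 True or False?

False

Suppose x3 = True.
(¬x1) alone gives x1 = False.
That conflicts with the unit clause (x1).
So every satisfying assignment has x3 = False.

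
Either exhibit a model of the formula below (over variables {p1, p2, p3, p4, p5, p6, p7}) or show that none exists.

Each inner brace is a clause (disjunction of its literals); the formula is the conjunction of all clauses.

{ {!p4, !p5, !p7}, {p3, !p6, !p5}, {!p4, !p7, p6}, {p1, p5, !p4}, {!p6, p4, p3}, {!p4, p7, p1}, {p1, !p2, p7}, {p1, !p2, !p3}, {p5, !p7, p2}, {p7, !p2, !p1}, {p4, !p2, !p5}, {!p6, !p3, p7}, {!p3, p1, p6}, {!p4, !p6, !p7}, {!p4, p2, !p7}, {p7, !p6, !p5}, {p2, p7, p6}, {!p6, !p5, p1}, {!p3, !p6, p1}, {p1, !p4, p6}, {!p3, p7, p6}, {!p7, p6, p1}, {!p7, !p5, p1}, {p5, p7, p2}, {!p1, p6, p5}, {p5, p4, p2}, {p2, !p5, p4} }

p1 ↦ true, p2 ↦ true, p3 ↦ true, p4 ↦ false, p5 ↦ false, p6 ↦ true, p7 ↦ true

Case p4 = false:
Case p6 = true:
The clause (p3) is unit, so p3 = true.
The clause (p7) is unit, so p7 = true.
The clause (p1) is unit, so p1 = true.
Case p5 = false:
The clause (p2) is unit, so p2 = true.
All clauses are satisfied.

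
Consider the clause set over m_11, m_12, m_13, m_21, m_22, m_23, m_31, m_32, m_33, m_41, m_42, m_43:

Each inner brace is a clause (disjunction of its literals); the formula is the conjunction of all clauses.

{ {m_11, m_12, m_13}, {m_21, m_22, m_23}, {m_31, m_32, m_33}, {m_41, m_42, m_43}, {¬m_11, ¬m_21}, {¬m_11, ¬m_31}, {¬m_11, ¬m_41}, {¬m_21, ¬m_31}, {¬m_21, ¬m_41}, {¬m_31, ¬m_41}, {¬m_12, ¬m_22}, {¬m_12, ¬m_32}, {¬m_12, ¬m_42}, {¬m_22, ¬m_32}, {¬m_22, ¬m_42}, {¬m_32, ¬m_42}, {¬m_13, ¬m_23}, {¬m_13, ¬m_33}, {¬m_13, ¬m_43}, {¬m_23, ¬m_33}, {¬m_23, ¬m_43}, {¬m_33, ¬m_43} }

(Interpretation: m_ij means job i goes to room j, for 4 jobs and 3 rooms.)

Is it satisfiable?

No, unsatisfiable

Suppose m_11 = False.
Suppose m_12 = True.
The clause (¬m_22) is unit, so m_22 = False.
The clause (¬m_32) is unit, so m_32 = False.
The clause (¬m_42) is unit, so m_42 = False.
Suppose m_21 = True.
The clause (¬m_31) is unit, so m_31 = False.
The clause (m_33) is unit, so m_33 = True.
The clause (¬m_41) is unit, so m_41 = False.
The clause (m_43) is unit, so m_43 = True.
That conflicts with the unit clause (¬m_43).
That branch fails; take m_21 = False instead.
The clause (m_23) is unit, so m_23 = True.
The clause (¬m_13) is unit, so m_13 = False.
The clause (¬m_33) is unit, so m_33 = False.
The clause (m_31) is unit, so m_31 = True.
The clause (¬m_41) is unit, so m_41 = False.
The clause (m_43) is unit, so m_43 = True.
That conflicts with the unit clause (¬m_43).
Either choice for m_21 ends in contradiction.
That branch fails; take m_12 = False instead.
The clause (m_13) is unit, so m_13 = True.
The clause (¬m_23) is unit, so m_23 = False.
The clause (¬m_33) is unit, so m_33 = False.
The clause (¬m_43) is unit, so m_43 = False.
Suppose m_21 = True.
The clause (¬m_31) is unit, so m_31 = False.
The clause (m_32) is unit, so m_32 = True.
The clause (¬m_41) is unit, so m_41 = False.
The clause (m_42) is unit, so m_42 = True.
That conflicts with the unit clause (¬m_42).
That branch fails; take m_21 = False instead.
The clause (m_22) is unit, so m_22 = True.
The clause (¬m_32) is unit, so m_32 = False.
The clause (m_31) is unit, so m_31 = True.
The clause (¬m_41) is unit, so m_41 = False.
The clause (m_42) is unit, so m_42 = True.
That conflicts with the unit clause (¬m_42).
Either choice for m_21 ends in contradiction.
Either choice for m_12 ends in contradiction.
That branch fails; take m_11 = True instead.
The clause (¬m_21) is unit, so m_21 = False.
The clause (¬m_31) is unit, so m_31 = False.
The clause (¬m_41) is unit, so m_41 = False.
Suppose m_22 = True.
The clause (¬m_12) is unit, so m_12 = False.
The clause (¬m_32) is unit, so m_32 = False.
The clause (m_33) is unit, so m_33 = True.
The clause (¬m_42) is unit, so m_42 = False.
The clause (m_43) is unit, so m_43 = True.
That conflicts with the unit clause (¬m_43).
That branch fails; take m_22 = False instead.
The clause (m_23) is unit, so m_23 = True.
The clause (¬m_13) is unit, so m_13 = False.
The clause (¬m_33) is unit, so m_33 = False.
The clause (m_32) is unit, so m_32 = True.
The clause (¬m_12) is unit, so m_12 = False.
The clause (¬m_42) is unit, so m_42 = False.
The clause (m_43) is unit, so m_43 = True.
That conflicts with the unit clause (¬m_43).
Either choice for m_22 ends in contradiction.
Either choice for m_11 ends in contradiction.
No assignment satisfies every clause.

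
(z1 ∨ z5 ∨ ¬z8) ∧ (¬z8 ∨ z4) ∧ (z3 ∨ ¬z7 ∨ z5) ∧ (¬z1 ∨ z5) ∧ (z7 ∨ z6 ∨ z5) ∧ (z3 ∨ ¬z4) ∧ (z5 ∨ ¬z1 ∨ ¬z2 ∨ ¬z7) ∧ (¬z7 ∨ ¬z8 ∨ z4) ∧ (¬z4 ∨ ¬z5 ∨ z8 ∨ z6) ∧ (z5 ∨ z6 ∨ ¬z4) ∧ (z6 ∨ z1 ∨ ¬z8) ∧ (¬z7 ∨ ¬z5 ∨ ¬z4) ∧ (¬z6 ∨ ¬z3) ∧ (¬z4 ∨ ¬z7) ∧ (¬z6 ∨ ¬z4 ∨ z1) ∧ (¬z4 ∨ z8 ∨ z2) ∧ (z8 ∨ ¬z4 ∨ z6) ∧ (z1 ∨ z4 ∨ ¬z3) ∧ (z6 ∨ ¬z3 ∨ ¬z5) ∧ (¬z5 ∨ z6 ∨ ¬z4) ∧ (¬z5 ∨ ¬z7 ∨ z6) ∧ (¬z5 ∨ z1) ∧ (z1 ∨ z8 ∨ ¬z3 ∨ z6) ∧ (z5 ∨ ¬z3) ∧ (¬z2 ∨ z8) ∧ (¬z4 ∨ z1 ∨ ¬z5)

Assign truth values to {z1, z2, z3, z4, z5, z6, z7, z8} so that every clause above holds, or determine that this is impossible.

z1 ↦ False, z2 ↦ False, z3 ↦ False, z4 ↦ False, z5 ↦ False, z6 ↦ True, z7 ↦ False, z8 ↦ False

Suppose z8 = False.
The clause (¬z2) is unit, so z2 = False.
The clause (¬z4) is unit, so z4 = False.
Suppose z1 = False.
The clause (¬z3) is unit, so z3 = False.
The clause (¬z5) is unit, so z5 = False.
The clause (¬z7) is unit, so z7 = False.
The clause (z6) is unit, so z6 = True.
All clauses are satisfied.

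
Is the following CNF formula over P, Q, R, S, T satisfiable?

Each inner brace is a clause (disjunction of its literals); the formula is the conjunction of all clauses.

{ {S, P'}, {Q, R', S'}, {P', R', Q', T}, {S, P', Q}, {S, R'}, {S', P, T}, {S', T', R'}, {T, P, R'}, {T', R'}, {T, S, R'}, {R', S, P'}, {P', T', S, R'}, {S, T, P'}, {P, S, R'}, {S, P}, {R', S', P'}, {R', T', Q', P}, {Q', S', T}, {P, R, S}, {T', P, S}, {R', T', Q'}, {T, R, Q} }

Case S = 1:
Case Q = 0:
(R') alone gives R = 0.
(T) alone gives T = 1.
No clause remains; P is free.
A satisfying assignment: P: 1,  Q: 0,  R: 0,  S: 1,  T: 1.

Yes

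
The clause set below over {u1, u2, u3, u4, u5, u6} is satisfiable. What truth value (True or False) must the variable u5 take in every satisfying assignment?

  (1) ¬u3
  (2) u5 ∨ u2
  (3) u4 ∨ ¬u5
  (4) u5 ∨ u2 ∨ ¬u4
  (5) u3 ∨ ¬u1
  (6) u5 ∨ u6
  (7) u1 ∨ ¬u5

Suppose u5 = True.
The clause (¬u3) is unit, so u3 = False.
The clause (u4) is unit, so u4 = True.
The clause (¬u1) is unit, so u1 = False.
Now (u1) is unsatisfied and unit — conflict.
So every satisfying assignment has u5 = False.

False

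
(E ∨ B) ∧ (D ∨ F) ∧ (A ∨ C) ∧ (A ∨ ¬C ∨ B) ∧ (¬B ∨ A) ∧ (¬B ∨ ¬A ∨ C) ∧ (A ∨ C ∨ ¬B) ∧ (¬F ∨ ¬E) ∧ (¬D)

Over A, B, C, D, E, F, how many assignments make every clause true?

1

There are 2^6 = 64 truth assignments over (A, B, C, D, E, F).
Split on B. With B = True, the clauses containing B are satisfied and ¬B drops from the rest; 1 of the 2^5 = 32 assignments to the other variables satisfy what remains.
With B = False, by the same count on the reduced clause set, 0 assignments work.
(One model: A=T, B=T, C=T, D=F, E=F, F=T.)
Total: 1 + 0 = 1.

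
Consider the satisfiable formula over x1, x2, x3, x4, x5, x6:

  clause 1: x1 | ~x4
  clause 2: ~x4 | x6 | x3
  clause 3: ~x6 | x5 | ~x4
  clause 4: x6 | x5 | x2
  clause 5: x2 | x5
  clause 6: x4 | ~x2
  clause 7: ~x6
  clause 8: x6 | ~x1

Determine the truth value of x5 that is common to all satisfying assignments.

Suppose x5 = 0.
The clause (x2) is unit, so x2 = 1.
The clause (x4) is unit, so x4 = 1.
The clause (x1) is unit, so x1 = 1.
The clause (~x6) is unit, so x6 = 0.
But (x6) is also a unit clause — contradiction.
So every satisfying assignment has x5 = True.

True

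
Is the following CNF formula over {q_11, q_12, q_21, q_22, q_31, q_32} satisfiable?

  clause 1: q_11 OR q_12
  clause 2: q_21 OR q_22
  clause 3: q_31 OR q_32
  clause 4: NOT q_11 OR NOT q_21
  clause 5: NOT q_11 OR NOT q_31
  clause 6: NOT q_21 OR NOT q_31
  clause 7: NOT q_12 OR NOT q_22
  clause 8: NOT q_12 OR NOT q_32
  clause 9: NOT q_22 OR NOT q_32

Suppose q_11 = true.
From the singleton clause (NOT q_21), q_21 = false.
From the singleton clause (q_22), q_22 = true.
From the singleton clause (NOT q_31), q_31 = false.
From the singleton clause (q_32), q_32 = true.
Now (NOT q_32) is unsatisfied and unit — conflict.
So q_11 must be the other value — set q_11 = false.
From the singleton clause (q_12), q_12 = true.
From the singleton clause (NOT q_22), q_22 = false.
From the singleton clause (q_21), q_21 = true.
From the singleton clause (NOT q_31), q_31 = false.
From the singleton clause (q_32), q_32 = true.
Now (NOT q_32) is unsatisfied and unit — conflict.
Either choice for q_11 ends in contradiction.
No assignment satisfies every clause.

No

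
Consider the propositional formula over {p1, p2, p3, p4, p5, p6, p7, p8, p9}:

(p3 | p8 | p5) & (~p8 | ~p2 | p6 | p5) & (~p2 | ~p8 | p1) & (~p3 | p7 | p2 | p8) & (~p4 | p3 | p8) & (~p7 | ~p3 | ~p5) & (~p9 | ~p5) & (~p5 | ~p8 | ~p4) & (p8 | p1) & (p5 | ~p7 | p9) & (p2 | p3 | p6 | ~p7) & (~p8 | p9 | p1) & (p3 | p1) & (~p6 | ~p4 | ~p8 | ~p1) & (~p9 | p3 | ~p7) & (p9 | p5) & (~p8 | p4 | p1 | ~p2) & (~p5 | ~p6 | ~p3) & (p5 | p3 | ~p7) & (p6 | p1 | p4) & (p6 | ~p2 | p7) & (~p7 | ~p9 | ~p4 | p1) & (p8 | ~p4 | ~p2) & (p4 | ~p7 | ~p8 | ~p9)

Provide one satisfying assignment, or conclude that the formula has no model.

Branch on p9: set p9 = 1.
(~p5) alone gives p5 = 0.
Branch on p3: set p3 = 0.
(p8) alone gives p8 = 1.
(p1) alone gives p1 = 1.
(~p7) alone gives p7 = 0.
Branch on p2: set p2 = 0.
Branch on p6: set p6 = 1.
(~p4) alone gives p4 = 0.
This assignment satisfies each clause.

p1: 1; p2: 0; p3: 0; p4: 0; p5: 0; p6: 1; p7: 0; p8: 1; p9: 1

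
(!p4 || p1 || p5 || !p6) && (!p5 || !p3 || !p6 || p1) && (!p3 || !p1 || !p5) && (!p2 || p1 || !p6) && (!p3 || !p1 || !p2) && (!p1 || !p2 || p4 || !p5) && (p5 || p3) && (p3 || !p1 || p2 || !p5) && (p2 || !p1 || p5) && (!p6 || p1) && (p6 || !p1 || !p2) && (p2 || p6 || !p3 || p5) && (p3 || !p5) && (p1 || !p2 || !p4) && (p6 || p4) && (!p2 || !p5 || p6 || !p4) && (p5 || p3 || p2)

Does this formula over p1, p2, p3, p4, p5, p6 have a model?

Yes

Branch on p5: set p5 = true.
Unit clause (p3) forces p3 = true.
Unit clause (!p1) forces p1 = false.
Unit clause (!p6) forces p6 = false.
Unit clause (p4) forces p4 = true.
Unit clause (!p2) forces p2 = false.
Every clause now holds.
A satisfying assignment: p1 ↦ false; p2 ↦ false; p3 ↦ true; p4 ↦ true; p5 ↦ true; p6 ↦ false.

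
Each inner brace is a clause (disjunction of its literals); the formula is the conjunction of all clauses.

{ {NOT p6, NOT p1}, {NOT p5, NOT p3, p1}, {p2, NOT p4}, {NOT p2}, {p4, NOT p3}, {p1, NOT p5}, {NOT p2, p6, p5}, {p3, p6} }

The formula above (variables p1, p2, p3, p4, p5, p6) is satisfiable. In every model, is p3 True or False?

False

Suppose p3 = true.
From the singleton clause (NOT p2), p2 = false.
From the singleton clause (NOT p4), p4 = false.
But (p4) is also a unit clause — contradiction.
So every satisfying assignment has p3 = False.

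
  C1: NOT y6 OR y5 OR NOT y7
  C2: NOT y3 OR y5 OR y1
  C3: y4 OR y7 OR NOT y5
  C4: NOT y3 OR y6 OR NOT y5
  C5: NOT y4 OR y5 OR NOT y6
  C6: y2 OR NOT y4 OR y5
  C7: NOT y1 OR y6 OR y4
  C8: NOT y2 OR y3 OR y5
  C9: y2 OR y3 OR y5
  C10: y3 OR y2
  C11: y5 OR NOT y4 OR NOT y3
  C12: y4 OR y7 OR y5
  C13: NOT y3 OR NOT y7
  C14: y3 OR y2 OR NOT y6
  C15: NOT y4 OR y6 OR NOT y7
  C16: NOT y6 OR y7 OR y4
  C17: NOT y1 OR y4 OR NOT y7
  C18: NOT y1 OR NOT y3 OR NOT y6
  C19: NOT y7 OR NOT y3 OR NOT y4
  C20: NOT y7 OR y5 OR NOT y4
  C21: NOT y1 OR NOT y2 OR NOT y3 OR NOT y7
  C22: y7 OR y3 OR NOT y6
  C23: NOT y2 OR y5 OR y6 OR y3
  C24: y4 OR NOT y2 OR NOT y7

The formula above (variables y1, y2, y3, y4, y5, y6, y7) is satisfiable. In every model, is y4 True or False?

True

Suppose y4 = false.
Try y7 = true.
The clause (NOT y3) is unit, so y3 = false.
The clause (y2) is unit, so y2 = true.
But (NOT y2) is also a unit clause — contradiction.
So y7 must be the other value — set y7 = false.
The clause (NOT y5) is unit, so y5 = false.
But (y5) is also a unit clause — contradiction.
Neither y7 = true nor y7 = false works.
So every satisfying assignment has y4 = True.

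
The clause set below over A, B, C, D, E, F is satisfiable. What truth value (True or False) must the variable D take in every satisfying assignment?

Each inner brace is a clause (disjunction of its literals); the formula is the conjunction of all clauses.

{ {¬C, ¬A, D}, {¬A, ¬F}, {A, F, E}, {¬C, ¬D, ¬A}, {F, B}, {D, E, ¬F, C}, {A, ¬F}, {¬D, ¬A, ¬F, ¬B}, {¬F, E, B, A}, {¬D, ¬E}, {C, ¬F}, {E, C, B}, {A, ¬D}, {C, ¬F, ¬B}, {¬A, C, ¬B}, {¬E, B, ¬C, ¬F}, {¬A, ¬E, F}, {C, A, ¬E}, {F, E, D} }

Suppose D = True.
(¬E) alone gives E = False.
(A) alone gives A = True.
(¬F) alone gives F = False.
(¬C) alone gives C = False.
(B) alone gives B = True.
That conflicts with the unit clause (¬B).
So every satisfying assignment has D = False.

False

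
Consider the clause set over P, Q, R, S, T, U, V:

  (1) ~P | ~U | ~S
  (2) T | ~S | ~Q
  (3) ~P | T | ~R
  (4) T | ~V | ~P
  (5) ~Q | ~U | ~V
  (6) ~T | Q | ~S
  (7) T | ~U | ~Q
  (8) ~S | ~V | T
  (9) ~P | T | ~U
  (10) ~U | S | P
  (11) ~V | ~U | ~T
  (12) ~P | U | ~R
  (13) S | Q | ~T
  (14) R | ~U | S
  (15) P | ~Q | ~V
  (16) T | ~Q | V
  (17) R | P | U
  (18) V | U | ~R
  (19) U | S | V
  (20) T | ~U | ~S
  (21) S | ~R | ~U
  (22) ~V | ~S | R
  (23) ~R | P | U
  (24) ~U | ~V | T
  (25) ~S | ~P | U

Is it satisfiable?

Try P = 0.
Try U = 1.
(S) alone gives S = 1.
(T) alone gives T = 1.
(Q) alone gives Q = 1.
(~V) alone gives V = 0.
All clauses hold; R can take either value.
A satisfying assignment: P ↦ 0; Q ↦ 1; R ↦ 1; S ↦ 1; T ↦ 1; U ↦ 1; V ↦ 0.

Satisfiable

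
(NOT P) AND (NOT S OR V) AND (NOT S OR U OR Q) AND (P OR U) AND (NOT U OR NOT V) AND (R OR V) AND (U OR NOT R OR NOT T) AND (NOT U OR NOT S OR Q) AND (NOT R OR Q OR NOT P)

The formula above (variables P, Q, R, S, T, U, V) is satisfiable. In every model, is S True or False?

False

Suppose S = true.
From the singleton clause (NOT P), P = false.
From the singleton clause (V), V = true.
From the singleton clause (U), U = true.
That conflicts with the unit clause (NOT U).
So every satisfying assignment has S = False.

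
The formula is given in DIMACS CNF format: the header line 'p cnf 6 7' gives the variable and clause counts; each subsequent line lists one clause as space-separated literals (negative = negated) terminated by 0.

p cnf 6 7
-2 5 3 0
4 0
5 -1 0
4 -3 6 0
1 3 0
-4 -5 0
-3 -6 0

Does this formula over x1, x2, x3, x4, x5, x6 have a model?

The clause (x4) is unit, so x4 = True.
The clause (¬x5) is unit, so x5 = False.
The clause (¬x1) is unit, so x1 = False.
The clause (x3) is unit, so x3 = True.
The clause (¬x6) is unit, so x6 = False.
All clauses hold; x2 can take either value.
A satisfying assignment: x1: False, x2: False, x3: True, x4: True, x5: False, x6: False.

Yes, satisfiable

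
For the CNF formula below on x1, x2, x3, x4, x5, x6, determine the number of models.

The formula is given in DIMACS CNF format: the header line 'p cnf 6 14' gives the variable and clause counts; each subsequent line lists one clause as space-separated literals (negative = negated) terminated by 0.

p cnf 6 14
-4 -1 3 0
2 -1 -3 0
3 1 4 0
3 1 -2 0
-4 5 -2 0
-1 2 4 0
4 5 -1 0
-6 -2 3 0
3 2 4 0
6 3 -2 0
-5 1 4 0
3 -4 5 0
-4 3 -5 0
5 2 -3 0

10

There are 2^6 = 64 truth assignments over (x1, x2, x3, x4, x5, x6).
Split on x2. With x2 = True, the clauses containing x2 are satisfied and ¬x2 drops from the rest; 8 of the 2^5 = 32 assignments to the other variables satisfy what remains.
With x2 = False, by the same count on the reduced clause set, 2 assignments work.
(One model: x1=F, x2=F, x3=T, x4=T, x5=T, x6=F.)
Total: 8 + 2 = 10.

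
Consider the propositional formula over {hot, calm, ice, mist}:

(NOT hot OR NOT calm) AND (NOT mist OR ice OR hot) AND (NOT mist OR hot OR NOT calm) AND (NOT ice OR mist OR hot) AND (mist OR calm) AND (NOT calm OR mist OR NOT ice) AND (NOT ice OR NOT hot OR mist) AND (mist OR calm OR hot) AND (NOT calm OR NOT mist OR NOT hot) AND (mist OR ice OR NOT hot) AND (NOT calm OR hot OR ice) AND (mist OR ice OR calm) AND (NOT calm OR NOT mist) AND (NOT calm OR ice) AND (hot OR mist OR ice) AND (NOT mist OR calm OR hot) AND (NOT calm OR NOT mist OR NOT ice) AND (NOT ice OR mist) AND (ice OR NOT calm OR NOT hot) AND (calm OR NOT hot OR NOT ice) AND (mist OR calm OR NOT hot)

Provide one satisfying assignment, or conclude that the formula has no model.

hot ↦ true,  calm ↦ false,  ice ↦ false,  mist ↦ true

Suppose hot = true.
(NOT calm) alone gives calm = false.
(mist) alone gives mist = true.
(NOT ice) alone gives ice = false.
Every clause now holds.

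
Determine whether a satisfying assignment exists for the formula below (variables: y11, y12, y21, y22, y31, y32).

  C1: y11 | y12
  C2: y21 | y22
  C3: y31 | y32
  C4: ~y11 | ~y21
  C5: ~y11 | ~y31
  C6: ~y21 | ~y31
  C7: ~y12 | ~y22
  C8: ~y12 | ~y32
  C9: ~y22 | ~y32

Unsatisfiable

Try y11 = 1.
From the singleton clause (~y21), y21 = 0.
From the singleton clause (y22), y22 = 1.
From the singleton clause (~y31), y31 = 0.
From the singleton clause (y32), y32 = 1.
That conflicts with the unit clause (~y32).
Undo y11 and try y11 = 0.
From the singleton clause (y12), y12 = 1.
From the singleton clause (~y22), y22 = 0.
From the singleton clause (y21), y21 = 1.
From the singleton clause (~y31), y31 = 0.
From the singleton clause (y32), y32 = 1.
That conflicts with the unit clause (~y32).
Both values of y11 lead to a conflict.
No assignment satisfies every clause.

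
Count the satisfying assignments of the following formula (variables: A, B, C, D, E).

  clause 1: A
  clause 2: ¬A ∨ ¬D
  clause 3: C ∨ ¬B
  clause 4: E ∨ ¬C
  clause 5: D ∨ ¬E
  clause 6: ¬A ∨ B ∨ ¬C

1

There are 2^5 = 32 truth assignments over (A, B, C, D, E).
Split on A. With A = True, the clauses containing A are satisfied and ¬A drops from the rest; 1 of the 2^4 = 16 assignments to the other variables satisfy what remains.
With A = False, by the same count on the reduced clause set, 0 assignments work.
Total: 1 + 0 = 1.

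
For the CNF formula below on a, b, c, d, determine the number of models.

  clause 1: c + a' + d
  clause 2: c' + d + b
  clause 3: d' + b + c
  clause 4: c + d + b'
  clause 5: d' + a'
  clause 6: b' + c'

3

There are 2^4 = 16 truth assignments over (a, b, c, d).
Check each against the 6 clauses (columns in the order a, b, c, d):
  F F F F  ✓ satisfies all
  F F F T  ✗ fails (d' + b + c)
  F F T F  ✗ fails (c' + d + b)
  F F T T  ✓ satisfies all
  F T F F  ✗ fails (c + d + b')
  F T F T  ✓ satisfies all
  F T T F  ✗ fails (b' + c')
  F T T T  ✗ fails (b' + c')
  T F F F  ✗ fails (c + a' + d)
  T F F T  ✗ fails (d' + b + c)
  T F T F  ✗ fails (c' + d + b)
  T F T T  ✗ fails (d' + a')
  T T F F  ✗ fails (c + a' + d)
  T T F T  ✗ fails (d' + a')
  T T T F  ✗ fails (b' + c')
  T T T T  ✗ fails (d' + a')
3 of the 16 rows are models.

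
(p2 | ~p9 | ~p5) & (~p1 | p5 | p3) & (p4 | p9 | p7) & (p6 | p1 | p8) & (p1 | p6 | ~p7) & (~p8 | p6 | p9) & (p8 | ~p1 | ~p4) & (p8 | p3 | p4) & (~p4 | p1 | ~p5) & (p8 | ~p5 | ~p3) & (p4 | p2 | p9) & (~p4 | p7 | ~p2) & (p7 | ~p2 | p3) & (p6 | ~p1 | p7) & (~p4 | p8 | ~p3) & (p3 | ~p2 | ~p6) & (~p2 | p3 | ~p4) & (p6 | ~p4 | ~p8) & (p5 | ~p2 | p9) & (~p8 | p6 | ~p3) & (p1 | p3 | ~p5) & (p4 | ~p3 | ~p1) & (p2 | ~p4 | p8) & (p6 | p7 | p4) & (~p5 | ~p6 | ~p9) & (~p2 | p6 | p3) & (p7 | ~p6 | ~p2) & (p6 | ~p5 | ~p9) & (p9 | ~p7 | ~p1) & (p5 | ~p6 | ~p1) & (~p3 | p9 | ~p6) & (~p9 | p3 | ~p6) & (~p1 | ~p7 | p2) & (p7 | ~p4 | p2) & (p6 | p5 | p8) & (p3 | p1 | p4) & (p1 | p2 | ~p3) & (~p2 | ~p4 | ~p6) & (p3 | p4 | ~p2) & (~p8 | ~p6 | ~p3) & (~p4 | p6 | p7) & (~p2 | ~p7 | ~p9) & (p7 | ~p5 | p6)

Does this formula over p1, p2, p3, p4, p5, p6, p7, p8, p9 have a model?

Try p2 = 0.
Try p9 = 0.
From the singleton clause (p4), p4 = 1.
From the singleton clause (p8), p8 = 1.
From the singleton clause (p6), p6 = 1.
From the singleton clause (~p3), p3 = 0.
From the singleton clause (p7), p7 = 1.
From the singleton clause (~p1), p1 = 0.
From the singleton clause (~p5), p5 = 0.
Every clause now holds.
A satisfying assignment: p1: 0,  p2: 0,  p3: 0,  p4: 1,  p5: 0,  p6: 1,  p7: 1,  p8: 1,  p9: 0.

Yes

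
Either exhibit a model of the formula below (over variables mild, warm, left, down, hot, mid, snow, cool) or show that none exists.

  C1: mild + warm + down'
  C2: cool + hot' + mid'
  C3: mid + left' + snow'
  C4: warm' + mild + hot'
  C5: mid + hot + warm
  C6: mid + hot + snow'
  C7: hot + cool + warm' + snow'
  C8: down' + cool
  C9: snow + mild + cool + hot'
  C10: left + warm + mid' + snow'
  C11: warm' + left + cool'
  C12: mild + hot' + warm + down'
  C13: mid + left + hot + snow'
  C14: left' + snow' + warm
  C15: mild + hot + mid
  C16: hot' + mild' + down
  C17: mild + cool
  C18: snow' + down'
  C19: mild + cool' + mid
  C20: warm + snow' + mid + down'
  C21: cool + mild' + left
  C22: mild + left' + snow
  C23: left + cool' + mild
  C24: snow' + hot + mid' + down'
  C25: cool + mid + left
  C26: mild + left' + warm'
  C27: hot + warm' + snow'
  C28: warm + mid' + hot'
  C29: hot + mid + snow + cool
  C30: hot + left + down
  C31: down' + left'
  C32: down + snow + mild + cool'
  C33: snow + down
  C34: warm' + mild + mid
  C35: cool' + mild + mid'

Suppose down = 1.
(cool) alone gives cool = 1.
(snow') alone gives snow = 0.
(left') alone gives left = 0.
(warm') alone gives warm = 0.
(mild) alone gives mild = 1.
Suppose mid = 0.
(hot) alone gives hot = 1.
This assignment satisfies each clause.

mild ↦ 1,  warm ↦ 0,  left ↦ 0,  down ↦ 1,  hot ↦ 1,  mid ↦ 0,  snow ↦ 0,  cool ↦ 1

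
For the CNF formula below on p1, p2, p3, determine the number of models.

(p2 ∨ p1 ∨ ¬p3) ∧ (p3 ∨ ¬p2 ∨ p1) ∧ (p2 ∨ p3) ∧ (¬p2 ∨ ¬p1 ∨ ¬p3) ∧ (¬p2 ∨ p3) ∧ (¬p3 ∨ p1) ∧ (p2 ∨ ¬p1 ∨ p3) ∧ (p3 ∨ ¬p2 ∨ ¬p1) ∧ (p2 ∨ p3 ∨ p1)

There are 2^3 = 8 truth assignments over (p1, p2, p3).
Check each against the 9 clauses (columns in the order p1, p2, p3):
  F F F  ✗ fails (p2 ∨ p3)
  F F T  ✗ fails (p2 ∨ p1 ∨ ¬p3)
  F T F  ✗ fails (p3 ∨ ¬p2 ∨ p1)
  F T T  ✗ fails (¬p3 ∨ p1)
  T F F  ✗ fails (p2 ∨ p3)
  T F T  ✓ satisfies all
  T T F  ✗ fails (¬p2 ∨ p3)
  T T T  ✗ fails (¬p2 ∨ ¬p1 ∨ ¬p3)
1 of the 8 rows is a model.

1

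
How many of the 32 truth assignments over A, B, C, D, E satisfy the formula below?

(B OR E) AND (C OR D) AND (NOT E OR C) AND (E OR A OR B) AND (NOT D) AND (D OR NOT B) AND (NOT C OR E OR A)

2

There are 2^5 = 32 truth assignments over (A, B, C, D, E).
Split on B. With B = true, the clauses containing B are satisfied and NOT B drops from the rest; 0 of the 2^4 = 16 assignments to the other variables satisfy what remains.
With B = false, by the same count on the reduced clause set, 2 assignments work.
(One model: A=F, B=F, C=T, D=F, E=T.)
Total: 0 + 2 = 2.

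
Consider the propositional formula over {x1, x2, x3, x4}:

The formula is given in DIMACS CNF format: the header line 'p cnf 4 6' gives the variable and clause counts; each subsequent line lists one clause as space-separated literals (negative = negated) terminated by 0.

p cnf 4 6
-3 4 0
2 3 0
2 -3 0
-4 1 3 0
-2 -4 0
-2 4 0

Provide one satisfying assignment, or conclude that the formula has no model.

Case x3 = False:
The clause (x2) is unit, so x2 = True.
The clause (¬x4) is unit, so x4 = False.
But (x4) is also a unit clause — contradiction.
Backtrack on x3: now try x3 = True.
The clause (x4) is unit, so x4 = True.
The clause (x2) is unit, so x2 = True.
But (¬x2) is also a unit clause — contradiction.
Neither x3 = True nor x3 = False works.

UNSATISFIABLE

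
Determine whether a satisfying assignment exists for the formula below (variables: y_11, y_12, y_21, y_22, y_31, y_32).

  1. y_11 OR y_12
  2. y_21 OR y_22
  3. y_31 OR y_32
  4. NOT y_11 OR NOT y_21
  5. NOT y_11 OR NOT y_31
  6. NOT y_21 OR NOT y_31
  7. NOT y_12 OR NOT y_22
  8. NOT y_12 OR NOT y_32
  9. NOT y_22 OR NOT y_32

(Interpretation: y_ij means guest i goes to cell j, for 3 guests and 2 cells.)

Suppose y_11 = true.
(NOT y_21) alone gives y_21 = false.
(y_22) alone gives y_22 = true.
(NOT y_31) alone gives y_31 = false.
(y_32) alone gives y_32 = true.
But (NOT y_32) is also a unit clause — contradiction.
Undo y_11 and try y_11 = false.
(y_12) alone gives y_12 = true.
(NOT y_22) alone gives y_22 = false.
(y_21) alone gives y_21 = true.
(NOT y_31) alone gives y_31 = false.
(y_32) alone gives y_32 = true.
But (NOT y_32) is also a unit clause — contradiction.
Either choice for y_11 ends in contradiction.
No assignment satisfies every clause.

No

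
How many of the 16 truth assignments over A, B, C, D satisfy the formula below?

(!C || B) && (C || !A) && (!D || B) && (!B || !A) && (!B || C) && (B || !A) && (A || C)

2

There are 2^4 = 16 truth assignments over (A, B, C, D).
Split on B. With B = true, the clauses containing B are satisfied and !B drops from the rest; 2 of the 2^3 = 8 assignments to the other variables satisfy what remains.
With B = false, by the same count on the reduced clause set, 0 assignments work.
(One model: A=F, B=T, C=T, D=F.)
Total: 2 + 0 = 2.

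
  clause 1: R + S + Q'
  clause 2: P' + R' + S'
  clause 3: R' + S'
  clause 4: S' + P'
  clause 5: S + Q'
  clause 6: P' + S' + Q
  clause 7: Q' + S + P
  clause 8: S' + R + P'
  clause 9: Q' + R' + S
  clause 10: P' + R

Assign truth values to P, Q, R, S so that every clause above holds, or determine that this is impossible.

Branch on R: set R = 1.
From the singleton clause (S'), S = 0.
From the singleton clause (Q'), Q = 0.
No clause remains; P is free.

P ↦ 0; Q ↦ 0; R ↦ 1; S ↦ 0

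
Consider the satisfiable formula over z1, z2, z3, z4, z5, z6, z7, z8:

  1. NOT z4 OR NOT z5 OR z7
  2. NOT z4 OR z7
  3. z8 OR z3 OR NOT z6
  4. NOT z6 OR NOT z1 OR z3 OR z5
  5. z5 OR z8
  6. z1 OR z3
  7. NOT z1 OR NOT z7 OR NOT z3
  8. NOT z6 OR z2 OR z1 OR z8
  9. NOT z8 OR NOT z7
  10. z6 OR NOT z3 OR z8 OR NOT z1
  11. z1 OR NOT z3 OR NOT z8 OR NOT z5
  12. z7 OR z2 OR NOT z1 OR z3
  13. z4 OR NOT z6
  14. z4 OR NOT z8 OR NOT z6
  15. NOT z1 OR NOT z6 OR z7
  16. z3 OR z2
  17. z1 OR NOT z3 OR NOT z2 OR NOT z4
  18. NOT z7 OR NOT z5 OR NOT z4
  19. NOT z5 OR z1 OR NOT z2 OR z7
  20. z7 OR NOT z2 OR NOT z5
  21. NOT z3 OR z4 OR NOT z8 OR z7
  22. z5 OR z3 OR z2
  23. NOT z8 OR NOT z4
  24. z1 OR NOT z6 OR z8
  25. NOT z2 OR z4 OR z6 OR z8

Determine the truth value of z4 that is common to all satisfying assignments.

False

Suppose z4 = true.
The clause (z7) is unit, so z7 = true.
The clause (NOT z8) is unit, so z8 = false.
The clause (z5) is unit, so z5 = true.
Now (NOT z5) is unsatisfied and unit — conflict.
So every satisfying assignment has z4 = False.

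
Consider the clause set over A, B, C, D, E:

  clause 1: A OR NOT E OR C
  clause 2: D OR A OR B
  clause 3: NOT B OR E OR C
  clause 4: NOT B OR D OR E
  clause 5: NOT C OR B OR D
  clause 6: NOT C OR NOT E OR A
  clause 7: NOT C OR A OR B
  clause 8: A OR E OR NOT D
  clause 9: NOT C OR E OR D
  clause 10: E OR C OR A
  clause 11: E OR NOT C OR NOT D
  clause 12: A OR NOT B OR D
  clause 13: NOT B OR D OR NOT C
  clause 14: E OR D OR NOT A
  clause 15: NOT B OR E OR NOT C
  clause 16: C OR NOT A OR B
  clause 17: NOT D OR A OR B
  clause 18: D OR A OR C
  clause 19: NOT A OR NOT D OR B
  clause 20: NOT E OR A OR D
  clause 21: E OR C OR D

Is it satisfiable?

Case A = true:
Case E = true:
Case C = false:
(B) alone gives B = true.
All clauses hold; D can take either value.
A satisfying assignment: A=true, B=true, C=false, D=true, E=true.

Satisfiable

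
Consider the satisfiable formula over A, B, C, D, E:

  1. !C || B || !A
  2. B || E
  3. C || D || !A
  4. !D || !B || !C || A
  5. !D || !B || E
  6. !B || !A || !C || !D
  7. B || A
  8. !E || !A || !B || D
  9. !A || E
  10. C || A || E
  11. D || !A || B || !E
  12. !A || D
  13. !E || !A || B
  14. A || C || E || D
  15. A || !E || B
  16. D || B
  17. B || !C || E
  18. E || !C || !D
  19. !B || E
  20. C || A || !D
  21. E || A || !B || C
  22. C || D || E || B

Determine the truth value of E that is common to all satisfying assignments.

True

Suppose E = false.
From the singleton clause (B), B = true.
That conflicts with the unit clause (!B).
So every satisfying assignment has E = True.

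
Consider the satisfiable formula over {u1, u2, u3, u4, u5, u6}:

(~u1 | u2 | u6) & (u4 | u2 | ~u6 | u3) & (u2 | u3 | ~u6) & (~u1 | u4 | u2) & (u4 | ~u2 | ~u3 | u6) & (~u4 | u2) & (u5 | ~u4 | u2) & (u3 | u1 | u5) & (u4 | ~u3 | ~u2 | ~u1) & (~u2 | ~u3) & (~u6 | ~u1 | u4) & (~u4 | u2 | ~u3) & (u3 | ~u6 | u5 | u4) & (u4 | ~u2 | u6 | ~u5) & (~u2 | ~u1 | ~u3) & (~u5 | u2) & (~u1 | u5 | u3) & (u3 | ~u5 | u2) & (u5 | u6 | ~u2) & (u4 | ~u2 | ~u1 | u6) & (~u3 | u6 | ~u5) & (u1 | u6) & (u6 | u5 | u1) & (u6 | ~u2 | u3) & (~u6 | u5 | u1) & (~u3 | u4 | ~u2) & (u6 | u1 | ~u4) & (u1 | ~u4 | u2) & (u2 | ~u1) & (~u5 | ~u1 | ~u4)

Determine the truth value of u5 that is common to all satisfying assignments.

True

Suppose u5 = 0.
Case u4 = 0:
Case u1 = 0:
Unit clause (u3) forces u3 = 1.
Unit clause (~u2) forces u2 = 0.
Unit clause (u6) forces u6 = 1.
But (~u6) is also a unit clause — contradiction.
Backtrack on u1: now try u1 = 1.
Unit clause (u2) forces u2 = 1.
Unit clause (~u3) forces u3 = 0.
But (u3) is also a unit clause — contradiction.
Neither u1 = 1 nor u1 = 0 works.
Backtrack on u4: now try u4 = 1.
Unit clause (u2) forces u2 = 1.
Unit clause (~u3) forces u3 = 0.
Unit clause (u1) forces u1 = 1.
But (~u1) is also a unit clause — contradiction.
Neither u4 = 1 nor u4 = 0 works.
So every satisfying assignment has u5 = True.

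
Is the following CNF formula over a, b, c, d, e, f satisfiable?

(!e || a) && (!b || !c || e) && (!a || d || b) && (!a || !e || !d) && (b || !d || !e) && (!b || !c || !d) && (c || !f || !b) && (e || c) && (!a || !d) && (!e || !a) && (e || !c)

Try e = false.
Unit clause (c) forces c = true.
But (!c) is also a unit clause — contradiction.
Backtrack on e: now try e = true.
Unit clause (a) forces a = true.
But (!a) is also a unit clause — contradiction.
Both values of e lead to a conflict.
No assignment satisfies every clause.

No, unsatisfiable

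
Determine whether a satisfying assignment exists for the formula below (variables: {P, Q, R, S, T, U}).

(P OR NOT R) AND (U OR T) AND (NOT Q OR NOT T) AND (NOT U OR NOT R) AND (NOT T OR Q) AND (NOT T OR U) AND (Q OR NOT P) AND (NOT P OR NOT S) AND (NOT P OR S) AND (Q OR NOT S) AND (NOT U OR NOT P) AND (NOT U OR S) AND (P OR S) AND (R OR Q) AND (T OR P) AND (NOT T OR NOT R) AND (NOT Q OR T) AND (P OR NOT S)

Unsatisfiable

Branch on P: set P = true.
Unit clause (Q) forces Q = true.
Unit clause (NOT T) forces T = false.
Now (T) is unsatisfied and unit — conflict.
So P must be the other value — set P = false.
Unit clause (NOT R) forces R = false.
Unit clause (S) forces S = true.
Now (NOT S) is unsatisfied and unit — conflict.
Neither P = true nor P = false works.
No assignment satisfies every clause.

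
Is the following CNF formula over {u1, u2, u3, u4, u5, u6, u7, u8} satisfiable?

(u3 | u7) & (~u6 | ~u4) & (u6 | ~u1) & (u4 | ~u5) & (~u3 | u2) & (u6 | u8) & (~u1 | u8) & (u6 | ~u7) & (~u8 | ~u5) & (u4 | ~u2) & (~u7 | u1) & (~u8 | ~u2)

Suppose u3 = 0.
The clause (u7) is unit, so u7 = 1.
The clause (u6) is unit, so u6 = 1.
The clause (~u4) is unit, so u4 = 0.
The clause (~u5) is unit, so u5 = 0.
The clause (~u2) is unit, so u2 = 0.
The clause (u1) is unit, so u1 = 1.
The clause (u8) is unit, so u8 = 1.
Every clause now holds.
A satisfying assignment: u1 ↦ 1,  u2 ↦ 0,  u3 ↦ 0,  u4 ↦ 0,  u5 ↦ 0,  u6 ↦ 1,  u7 ↦ 1,  u8 ↦ 1.

Satisfiable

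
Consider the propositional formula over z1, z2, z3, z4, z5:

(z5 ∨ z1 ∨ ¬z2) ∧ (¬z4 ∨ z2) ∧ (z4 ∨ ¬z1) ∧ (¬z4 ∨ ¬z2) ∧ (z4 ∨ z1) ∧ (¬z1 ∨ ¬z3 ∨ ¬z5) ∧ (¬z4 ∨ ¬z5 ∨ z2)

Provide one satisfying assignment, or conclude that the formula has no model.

Case z4 = False:
From the singleton clause (¬z1), z1 = False.
That conflicts with the unit clause (z1).
So z4 must be the other value — set z4 = True.
From the singleton clause (z2), z2 = True.
That conflicts with the unit clause (¬z2).
Both values of z4 lead to a conflict.

UNSATISFIABLE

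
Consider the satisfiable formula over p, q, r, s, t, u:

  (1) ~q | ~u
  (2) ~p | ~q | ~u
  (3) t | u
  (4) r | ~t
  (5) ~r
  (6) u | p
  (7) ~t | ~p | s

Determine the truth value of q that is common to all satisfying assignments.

False

Suppose q = 1.
Unit clause (~u) forces u = 0.
Unit clause (t) forces t = 1.
Unit clause (r) forces r = 1.
Now (~r) is unsatisfied and unit — conflict.
So every satisfying assignment has q = False.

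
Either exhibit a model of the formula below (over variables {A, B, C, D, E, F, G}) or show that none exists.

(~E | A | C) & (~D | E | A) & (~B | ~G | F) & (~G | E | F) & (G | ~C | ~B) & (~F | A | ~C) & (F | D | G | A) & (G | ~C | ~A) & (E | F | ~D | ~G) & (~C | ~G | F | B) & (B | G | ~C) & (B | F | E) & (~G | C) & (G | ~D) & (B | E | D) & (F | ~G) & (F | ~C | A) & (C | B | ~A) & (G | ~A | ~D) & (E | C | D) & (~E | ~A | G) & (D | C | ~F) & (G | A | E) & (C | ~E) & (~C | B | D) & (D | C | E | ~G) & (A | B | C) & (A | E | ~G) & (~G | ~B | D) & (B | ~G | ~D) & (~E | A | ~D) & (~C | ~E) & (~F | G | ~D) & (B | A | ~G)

A=1,  B=1,  C=1,  D=1,  E=0,  F=1,  G=1

Suppose G = 1.
The clause (C) is unit, so C = 1.
The clause (F) is unit, so F = 1.
The clause (A) is unit, so A = 1.
The clause (~E) is unit, so E = 0.
Suppose B = 1.
The clause (D) is unit, so D = 1.
This assignment satisfies each clause.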